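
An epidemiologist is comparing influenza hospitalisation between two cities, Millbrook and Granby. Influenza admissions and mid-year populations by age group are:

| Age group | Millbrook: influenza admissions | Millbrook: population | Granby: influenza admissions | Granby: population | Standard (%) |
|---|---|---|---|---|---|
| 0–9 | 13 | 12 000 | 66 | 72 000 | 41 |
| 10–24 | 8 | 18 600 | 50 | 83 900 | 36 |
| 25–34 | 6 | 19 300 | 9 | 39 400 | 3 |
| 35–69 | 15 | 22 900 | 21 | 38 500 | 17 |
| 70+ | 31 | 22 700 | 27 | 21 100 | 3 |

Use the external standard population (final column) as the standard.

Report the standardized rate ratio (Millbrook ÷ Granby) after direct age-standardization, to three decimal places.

Age-specific rates per 100 000 for Millbrook: 108.33, 43.01, 31.09, 65.50, 136.56.
For Granby: 91.67, 59.59, 22.84, 54.55, 127.96.
Standard weights: 0.41, 0.36, 0.03, 0.17, 0.03.
Millbrook: 0.4100×108.33 + 0.3600×43.01 + 0.0300×31.09 + 0.1700×65.50 + 0.0300×136.56 = 76.0655 per 100 000.
Granby: 0.4100×91.67 + 0.3600×59.59 + 0.0300×22.84 + 0.1700×54.55 + 0.0300×127.96 = 72.8343 per 100 000.
Ratio = 76.0655 ÷ 72.8343 = 1.04436.

1.044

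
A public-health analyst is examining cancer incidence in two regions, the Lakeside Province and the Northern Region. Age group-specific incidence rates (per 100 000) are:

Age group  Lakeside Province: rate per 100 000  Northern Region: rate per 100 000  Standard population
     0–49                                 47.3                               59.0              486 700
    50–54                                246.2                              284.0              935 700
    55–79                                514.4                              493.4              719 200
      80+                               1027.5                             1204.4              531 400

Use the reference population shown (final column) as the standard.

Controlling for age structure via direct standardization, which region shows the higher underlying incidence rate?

Standard total = 2 673 000; weights = 0.1821, 0.3501, 0.2691, 0.1988.
The Lakeside Province: 0.1821×47.3 + 0.3501×246.2 + 0.2691×514.4 + 0.1988×1027.5 = 437.4711 per 100 000.
The Northern Region: 0.1821×59.0 + 0.3501×284.0 + 0.2691×493.4 + 0.1988×1204.4 = 482.3515 per 100 000.

Northern Region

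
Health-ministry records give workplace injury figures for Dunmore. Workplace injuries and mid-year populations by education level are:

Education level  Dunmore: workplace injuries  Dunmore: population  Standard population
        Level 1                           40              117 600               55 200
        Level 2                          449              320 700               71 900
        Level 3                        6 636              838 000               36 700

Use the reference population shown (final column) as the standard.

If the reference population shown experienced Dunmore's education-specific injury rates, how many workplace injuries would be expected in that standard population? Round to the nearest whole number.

410

Education-specific rates per 10 000 for Dunmore: 3.40, 14.00, 79.19.
Expected workplace injuries = Σ (standard pop × education-specific rate ÷ 10 000)
= 55 200×3.40/10 000 + 71 900×14.00/10 000 + 36 700×79.19/10 000
= 18.78 + 100.66 + 290.62 = 410.06.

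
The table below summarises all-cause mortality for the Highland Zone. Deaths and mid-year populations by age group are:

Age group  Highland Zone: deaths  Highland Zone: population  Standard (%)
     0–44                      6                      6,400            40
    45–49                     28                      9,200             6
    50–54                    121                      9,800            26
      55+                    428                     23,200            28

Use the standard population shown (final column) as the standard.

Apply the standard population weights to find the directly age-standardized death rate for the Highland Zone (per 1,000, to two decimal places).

8.93

Age-specific rates per 1,000 for the Highland Zone: 0.938, 3.043, 12.347, 18.448.
Standard weights: 0.40, 0.06, 0.26, 0.28.
Standardized rate: 0.4000×0.938 + 0.0600×3.043 + 0.2600×12.347 + 0.2800×18.448 = 8.9333 per 1,000.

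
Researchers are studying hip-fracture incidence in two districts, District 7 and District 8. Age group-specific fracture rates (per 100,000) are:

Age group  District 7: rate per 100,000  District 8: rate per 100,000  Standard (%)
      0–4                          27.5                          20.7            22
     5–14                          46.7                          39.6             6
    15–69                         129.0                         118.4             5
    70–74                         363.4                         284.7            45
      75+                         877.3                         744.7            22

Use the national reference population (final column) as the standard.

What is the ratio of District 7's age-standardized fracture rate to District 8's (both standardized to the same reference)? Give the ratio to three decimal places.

1.220

Standard weights: 0.22, 0.06, 0.05, 0.45, 0.22.
District 7: 0.2200×27.5 + 0.0600×46.7 + 0.0500×129.0 + 0.4500×363.4 + 0.2200×877.3 = 371.8380 per 100,000.
District 8: 0.2200×20.7 + 0.0600×39.6 + 0.0500×118.4 + 0.4500×284.7 + 0.2200×744.7 = 304.7990 per 100,000.
Ratio = 371.8380 ÷ 304.7990 = 1.21994.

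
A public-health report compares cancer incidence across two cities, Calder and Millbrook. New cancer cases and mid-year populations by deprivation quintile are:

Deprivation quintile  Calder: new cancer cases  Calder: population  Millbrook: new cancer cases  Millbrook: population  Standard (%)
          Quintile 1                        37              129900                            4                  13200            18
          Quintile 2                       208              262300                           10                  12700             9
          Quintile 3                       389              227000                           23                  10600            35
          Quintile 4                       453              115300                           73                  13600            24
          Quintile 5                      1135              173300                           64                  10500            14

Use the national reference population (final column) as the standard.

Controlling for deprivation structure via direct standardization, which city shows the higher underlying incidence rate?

Deprivation-specific rates per 100000 for Calder: 28.48, 79.30, 171.37, 392.89, 654.93.
For Millbrook: 30.30, 78.74, 216.98, 536.76, 609.52.
Standard weights: 0.18, 0.09, 0.35, 0.24, 0.14.
Calder: 0.1800×28.48 + 0.0900×79.30 + 0.3500×171.37 + 0.2400×392.89 + 0.1400×654.93 = 258.2257 per 100000.
Millbrook: 0.1800×30.30 + 0.0900×78.74 + 0.3500×216.98 + 0.2400×536.76 + 0.1400×609.52 = 302.6414 per 100000.

Millbrook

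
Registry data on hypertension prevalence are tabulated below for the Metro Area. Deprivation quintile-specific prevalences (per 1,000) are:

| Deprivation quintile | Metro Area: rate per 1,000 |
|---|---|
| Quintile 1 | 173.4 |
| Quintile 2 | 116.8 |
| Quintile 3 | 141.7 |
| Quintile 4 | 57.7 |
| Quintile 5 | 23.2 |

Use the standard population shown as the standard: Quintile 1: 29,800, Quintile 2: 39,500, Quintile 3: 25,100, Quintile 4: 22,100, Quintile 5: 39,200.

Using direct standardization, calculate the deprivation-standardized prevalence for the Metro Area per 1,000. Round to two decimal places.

Standard total = 155,700; weights = 0.1914, 0.2537, 0.1612, 0.1419, 0.2518.
Standardized rate: 0.1914×173.4 + 0.2537×116.8 + 0.1612×141.7 + 0.1419×57.7 + 0.2518×23.2 = 99.6930 per 1,000.

99.69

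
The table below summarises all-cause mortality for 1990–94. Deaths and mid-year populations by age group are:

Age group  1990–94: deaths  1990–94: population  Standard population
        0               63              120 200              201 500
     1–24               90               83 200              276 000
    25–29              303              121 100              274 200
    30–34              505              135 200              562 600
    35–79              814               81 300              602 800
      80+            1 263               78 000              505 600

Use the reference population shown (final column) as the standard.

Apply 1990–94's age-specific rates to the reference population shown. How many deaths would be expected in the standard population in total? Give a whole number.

Age-specific rates per 100 000 for 1990–94: 52.41, 108.17, 250.21, 373.52, 1001.23, 1619.23.
Expected deaths = Σ (standard pop × age-specific rate ÷ 100 000)
= 201 500×52.41/100 000 + 276 000×108.17/100 000 + 274 200×250.21/100 000 + 562 600×373.52/100 000 + 602 800×1001.23/100 000 + 505 600×1619.23/100 000
= 105.61 + 298.56 + 686.07 + 2101.43 + 6035.41 + 8186.83 = 17413.91.

17414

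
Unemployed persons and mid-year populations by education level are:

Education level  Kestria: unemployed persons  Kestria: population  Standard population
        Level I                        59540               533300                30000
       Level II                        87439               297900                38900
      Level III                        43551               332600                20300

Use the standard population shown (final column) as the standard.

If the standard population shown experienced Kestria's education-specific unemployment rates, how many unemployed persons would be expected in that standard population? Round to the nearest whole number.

17425

Education-specific rates per 1000 for Kestria: 111.644, 293.518, 130.941.
Expected unemployed persons = Σ (standard pop × education-specific rate ÷ 1000)
= 30000×111.644/1000 + 38900×293.518/1000 + 20300×130.941/1000
= 3349.33 + 11417.85 + 2658.10 = 17425.29.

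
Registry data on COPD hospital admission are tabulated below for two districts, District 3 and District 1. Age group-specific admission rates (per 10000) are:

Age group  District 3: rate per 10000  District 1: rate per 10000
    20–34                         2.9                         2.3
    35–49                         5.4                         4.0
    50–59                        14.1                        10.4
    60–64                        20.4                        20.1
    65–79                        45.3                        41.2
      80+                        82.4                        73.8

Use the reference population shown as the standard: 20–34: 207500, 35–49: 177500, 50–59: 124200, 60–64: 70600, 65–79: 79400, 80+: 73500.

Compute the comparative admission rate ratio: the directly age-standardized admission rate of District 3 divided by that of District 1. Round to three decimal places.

Standard total = 732700; weights = 0.2832, 0.2423, 0.1695, 0.0964, 0.1084, 0.1003.
District 3: 0.2832×2.9 + 0.2423×5.4 + 0.1695×14.1 + 0.0964×20.4 + 0.1084×45.3 + 0.1003×82.4 = 19.6601 per 10000.
District 1: 0.2832×2.3 + 0.2423×4.0 + 0.1695×10.4 + 0.0964×20.1 + 0.1084×41.2 + 0.1003×73.8 = 17.1879 per 10000.
Ratio = 19.6601 ÷ 17.1879 = 1.14383.

1.144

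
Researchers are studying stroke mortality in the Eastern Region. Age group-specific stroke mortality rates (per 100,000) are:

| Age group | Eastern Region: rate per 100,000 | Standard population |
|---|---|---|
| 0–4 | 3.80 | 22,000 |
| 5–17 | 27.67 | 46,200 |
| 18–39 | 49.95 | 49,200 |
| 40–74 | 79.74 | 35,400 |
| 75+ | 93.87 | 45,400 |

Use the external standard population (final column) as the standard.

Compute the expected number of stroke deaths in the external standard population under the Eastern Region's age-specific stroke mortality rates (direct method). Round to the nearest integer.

109

Expected stroke deaths = Σ (standard pop × age-specific rate ÷ 100,000)
= 22,000×3.80/100,000 + 46,200×27.67/100,000 + 49,200×49.95/100,000 + 35,400×79.74/100,000 + 45,400×93.87/100,000
= 0.84 + 12.78 + 24.58 + 28.23 + 42.62 = 109.04.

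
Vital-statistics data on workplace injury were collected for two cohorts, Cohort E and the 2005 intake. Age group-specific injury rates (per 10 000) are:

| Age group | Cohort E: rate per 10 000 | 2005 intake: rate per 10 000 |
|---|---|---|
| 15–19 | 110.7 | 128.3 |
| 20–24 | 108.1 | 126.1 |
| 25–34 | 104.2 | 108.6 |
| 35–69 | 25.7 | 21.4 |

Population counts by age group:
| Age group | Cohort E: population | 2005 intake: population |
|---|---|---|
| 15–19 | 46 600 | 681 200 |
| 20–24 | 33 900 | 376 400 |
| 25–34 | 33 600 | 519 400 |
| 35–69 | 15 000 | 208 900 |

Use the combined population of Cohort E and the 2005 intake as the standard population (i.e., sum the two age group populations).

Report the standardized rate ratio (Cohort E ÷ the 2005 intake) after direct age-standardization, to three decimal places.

0.897

Combined standard total = 1 915 000; weights = 0.3801, 0.2143, 0.2888, 0.1169.
Cohort E: 0.3801×110.7 + 0.2143×108.1 + 0.2888×104.2 + 0.1169×25.7 = 98.3278 per 10 000.
The 2005 intake: 0.3801×128.3 + 0.2143×126.1 + 0.2888×108.6 + 0.1169×21.4 = 109.6412 per 10 000.
Ratio = 98.3278 ÷ 109.6412 = 0.89681.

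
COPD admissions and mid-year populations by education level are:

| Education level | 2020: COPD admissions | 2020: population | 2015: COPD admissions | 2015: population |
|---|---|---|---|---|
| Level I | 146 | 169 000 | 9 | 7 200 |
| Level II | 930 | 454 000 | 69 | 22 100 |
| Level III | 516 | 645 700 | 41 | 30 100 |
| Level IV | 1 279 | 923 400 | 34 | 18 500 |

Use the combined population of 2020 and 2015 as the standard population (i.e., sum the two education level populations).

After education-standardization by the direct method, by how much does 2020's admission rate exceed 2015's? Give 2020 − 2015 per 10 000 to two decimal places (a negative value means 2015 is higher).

-6.11

Education-specific rates per 10 000 for 2020: 8.64, 20.48, 7.99, 13.85.
For 2015: 12.50, 31.22, 13.62, 18.38.
Combined standard total = 2 270 000; weights = 0.0776, 0.2097, 0.2977, 0.4149.
2020: 0.0776×8.64 + 0.2097×20.48 + 0.2977×7.99 + 0.4149×13.85 = 13.0933 per 10 000.
2015: 0.0776×12.50 + 0.2097×31.22 + 0.2977×13.62 + 0.4149×18.38 = 19.1996 per 10 000.
Difference = 13.0933 − 19.1996 = -6.1063.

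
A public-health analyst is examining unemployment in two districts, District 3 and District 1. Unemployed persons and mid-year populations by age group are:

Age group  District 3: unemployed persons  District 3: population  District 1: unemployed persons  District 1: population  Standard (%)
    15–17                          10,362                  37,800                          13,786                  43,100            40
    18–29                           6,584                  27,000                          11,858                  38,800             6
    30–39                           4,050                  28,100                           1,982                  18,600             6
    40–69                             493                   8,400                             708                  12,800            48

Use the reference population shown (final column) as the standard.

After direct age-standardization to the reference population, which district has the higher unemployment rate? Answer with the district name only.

Age-specific rates per 1,000 for District 3: 274.127, 243.852, 144.128, 58.690.
For District 1: 319.861, 305.619, 106.559, 55.312.
Standard weights: 0.40, 0.06, 0.06, 0.48.
District 3: 0.4000×274.127 + 0.0600×243.852 + 0.0600×144.128 + 0.4800×58.690 = 161.1010 per 1,000.
District 1: 0.4000×319.861 + 0.0600×305.619 + 0.0600×106.559 + 0.4800×55.312 = 179.2250 per 1,000.

District 1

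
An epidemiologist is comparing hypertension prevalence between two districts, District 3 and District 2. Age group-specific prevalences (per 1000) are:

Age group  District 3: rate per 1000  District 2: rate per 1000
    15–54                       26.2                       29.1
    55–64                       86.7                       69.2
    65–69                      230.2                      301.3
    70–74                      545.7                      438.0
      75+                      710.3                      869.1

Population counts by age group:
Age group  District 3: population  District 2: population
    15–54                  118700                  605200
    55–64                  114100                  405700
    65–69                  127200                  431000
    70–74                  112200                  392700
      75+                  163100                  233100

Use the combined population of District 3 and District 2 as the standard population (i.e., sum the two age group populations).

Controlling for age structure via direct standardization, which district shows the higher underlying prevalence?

District 2

Combined standard total = 2703000; weights = 0.2678, 0.1923, 0.2065, 0.1868, 0.1466.
District 3: 0.2678×26.2 + 0.1923×86.7 + 0.2065×230.2 + 0.1868×545.7 + 0.1466×710.3 = 277.2753 per 1000.
District 2: 0.2678×29.1 + 0.1923×69.2 + 0.2065×301.3 + 0.1868×438.0 + 0.1466×869.1 = 292.5286 per 1000.
The crude rates (345.29 vs 266.06) would put District 3 higher, but that reflects its age composition; once standardized to a common age structure, District 2 has the higher underlying rate.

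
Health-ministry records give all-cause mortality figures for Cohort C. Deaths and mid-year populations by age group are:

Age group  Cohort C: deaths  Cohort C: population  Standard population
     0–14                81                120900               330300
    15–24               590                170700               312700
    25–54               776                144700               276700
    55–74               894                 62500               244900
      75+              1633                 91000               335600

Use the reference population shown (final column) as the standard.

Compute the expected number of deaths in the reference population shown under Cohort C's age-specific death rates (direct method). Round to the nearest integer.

Age-specific rates per 100000 for Cohort C: 67.00, 345.64, 536.28, 1430.40, 1794.51.
Expected deaths = Σ (standard pop × age-specific rate ÷ 100000)
= 330300×67.00/100000 + 312700×345.64/100000 + 276700×536.28/100000 + 244900×1430.40/100000 + 335600×1794.51/100000
= 221.29 + 1080.80 + 1483.89 + 3503.05 + 6022.36 = 12311.40.

12311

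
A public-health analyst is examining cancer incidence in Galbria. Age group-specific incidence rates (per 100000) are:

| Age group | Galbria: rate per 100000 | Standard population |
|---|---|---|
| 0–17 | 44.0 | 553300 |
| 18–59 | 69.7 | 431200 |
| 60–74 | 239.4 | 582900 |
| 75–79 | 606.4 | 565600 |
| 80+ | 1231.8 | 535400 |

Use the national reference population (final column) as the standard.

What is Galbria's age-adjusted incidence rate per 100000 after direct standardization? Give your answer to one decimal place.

Standard total = 2668400; weights = 0.2074, 0.1616, 0.2184, 0.2120, 0.2006.
Standardized rate: 0.2074×44.0 + 0.1616×69.7 + 0.2184×239.4 + 0.2120×606.4 + 0.2006×1231.8 = 448.3704 per 100000.

448.4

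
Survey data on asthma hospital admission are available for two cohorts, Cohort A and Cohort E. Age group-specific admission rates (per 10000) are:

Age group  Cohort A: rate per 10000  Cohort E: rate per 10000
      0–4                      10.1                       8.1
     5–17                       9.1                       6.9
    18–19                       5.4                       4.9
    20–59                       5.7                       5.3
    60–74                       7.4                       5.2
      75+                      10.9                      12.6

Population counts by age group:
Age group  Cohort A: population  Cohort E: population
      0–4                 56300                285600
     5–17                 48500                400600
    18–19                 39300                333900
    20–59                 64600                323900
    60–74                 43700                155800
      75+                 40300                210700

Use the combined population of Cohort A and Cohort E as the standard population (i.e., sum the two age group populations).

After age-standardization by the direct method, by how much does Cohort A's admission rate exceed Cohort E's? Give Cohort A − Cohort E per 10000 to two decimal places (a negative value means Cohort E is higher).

Combined standard total = 2003200; weights = 0.1707, 0.2242, 0.1863, 0.1939, 0.0996, 0.1253.
Cohort A: 0.1707×10.1 + 0.2242×9.1 + 0.1863×5.4 + 0.1939×5.7 + 0.0996×7.4 + 0.1253×10.9 = 7.9782 per 10000.
Cohort E: 0.1707×8.1 + 0.2242×6.9 + 0.1863×4.9 + 0.1939×5.3 + 0.0996×5.2 + 0.1253×12.6 = 6.9668 per 10000.
Difference = 7.9782 − 6.9668 = 1.0114.

1.01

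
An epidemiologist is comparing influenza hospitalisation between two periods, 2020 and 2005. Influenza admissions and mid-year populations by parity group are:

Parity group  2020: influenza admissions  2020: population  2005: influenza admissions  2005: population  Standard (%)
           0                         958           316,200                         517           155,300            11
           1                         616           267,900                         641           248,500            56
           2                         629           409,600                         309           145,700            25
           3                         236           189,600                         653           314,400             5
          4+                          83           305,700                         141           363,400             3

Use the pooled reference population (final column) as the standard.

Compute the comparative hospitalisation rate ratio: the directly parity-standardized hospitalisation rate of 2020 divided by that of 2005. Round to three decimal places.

Parity-specific rates per 100,000 for 2020: 302.97, 229.94, 153.56, 124.47, 27.15.
For 2005: 332.90, 257.95, 212.08, 207.70, 38.80.
Standard weights: 0.11, 0.56, 0.25, 0.05, 0.03.
2020: 0.1100×302.97 + 0.5600×229.94 + 0.2500×153.56 + 0.0500×124.47 + 0.0300×27.15 = 207.5207 per 100,000.
2005: 0.1100×332.90 + 0.5600×257.95 + 0.2500×212.08 + 0.0500×207.70 + 0.0300×38.80 = 245.6389 per 100,000.
Ratio = 207.5207 ÷ 245.6389 = 0.84482.

0.845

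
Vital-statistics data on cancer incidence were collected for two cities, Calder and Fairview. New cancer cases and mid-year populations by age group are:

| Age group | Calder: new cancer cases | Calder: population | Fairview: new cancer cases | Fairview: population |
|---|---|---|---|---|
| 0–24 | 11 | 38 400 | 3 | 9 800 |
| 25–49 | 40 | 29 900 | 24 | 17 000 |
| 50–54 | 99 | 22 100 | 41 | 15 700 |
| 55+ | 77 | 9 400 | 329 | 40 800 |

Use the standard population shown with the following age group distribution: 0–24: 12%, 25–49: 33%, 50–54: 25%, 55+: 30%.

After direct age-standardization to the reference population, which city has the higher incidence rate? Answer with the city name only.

Age-specific rates per 100 000 for Calder: 28.65, 133.78, 447.96, 819.15.
For Fairview: 30.61, 141.18, 261.15, 806.37.
Standard weights: 0.12, 0.33, 0.25, 0.30.
Calder: 0.1200×28.65 + 0.3300×133.78 + 0.2500×447.96 + 0.3000×819.15 = 405.3203 per 100 000.
Fairview: 0.1200×30.61 + 0.3300×141.18 + 0.2500×261.15 + 0.3000×806.37 = 357.4601 per 100 000.
The crude rates (227.45 vs 476.59) would put Fairview higher, but that reflects its age composition; once standardized to a common age structure, Calder has the higher underlying rate.

Calder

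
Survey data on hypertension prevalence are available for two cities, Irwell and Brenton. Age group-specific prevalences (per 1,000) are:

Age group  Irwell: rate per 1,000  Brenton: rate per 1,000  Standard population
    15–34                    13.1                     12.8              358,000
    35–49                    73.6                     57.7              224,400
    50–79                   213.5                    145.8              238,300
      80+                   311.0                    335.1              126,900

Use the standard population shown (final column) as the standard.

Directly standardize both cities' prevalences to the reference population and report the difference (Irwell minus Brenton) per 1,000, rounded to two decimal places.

Standard total = 947,600; weights = 0.3778, 0.2368, 0.2515, 0.1339.
Irwell: 0.3778×13.1 + 0.2368×73.6 + 0.2515×213.5 + 0.1339×311.0 = 117.7170 per 1,000.
Brenton: 0.3778×12.8 + 0.2368×57.7 + 0.2515×145.8 + 0.1339×335.1 = 100.0407 per 1,000.
Difference = 117.7170 − 100.0407 = 17.6762.

17.68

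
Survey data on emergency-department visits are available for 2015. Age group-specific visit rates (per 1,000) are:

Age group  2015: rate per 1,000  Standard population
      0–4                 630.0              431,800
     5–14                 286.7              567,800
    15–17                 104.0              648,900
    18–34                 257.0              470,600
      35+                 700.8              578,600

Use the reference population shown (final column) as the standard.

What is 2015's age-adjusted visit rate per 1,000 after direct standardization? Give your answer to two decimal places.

381.34

Standard total = 2,697,700; weights = 0.1601, 0.2105, 0.2405, 0.1744, 0.2145.
Standardized rate: 0.1601×630.0 + 0.2105×286.7 + 0.2405×104.0 + 0.1744×257.0 + 0.2145×700.8 = 381.3378 per 1,000.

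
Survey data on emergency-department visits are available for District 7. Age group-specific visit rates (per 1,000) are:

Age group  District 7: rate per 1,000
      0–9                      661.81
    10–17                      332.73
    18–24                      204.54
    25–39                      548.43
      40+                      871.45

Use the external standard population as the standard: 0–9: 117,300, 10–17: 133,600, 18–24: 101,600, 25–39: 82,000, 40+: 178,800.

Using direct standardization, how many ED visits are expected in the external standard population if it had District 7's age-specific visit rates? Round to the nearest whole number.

Expected ED visits = Σ (standard pop × age-specific rate ÷ 1,000)
= 117,300×661.81/1,000 + 133,600×332.73/1,000 + 101,600×204.54/1,000 + 82,000×548.43/1,000 + 178,800×871.45/1,000
= 77630.31 + 44452.73 + 20781.26 + 44971.26 + 155815.26 = 343650.83.

343651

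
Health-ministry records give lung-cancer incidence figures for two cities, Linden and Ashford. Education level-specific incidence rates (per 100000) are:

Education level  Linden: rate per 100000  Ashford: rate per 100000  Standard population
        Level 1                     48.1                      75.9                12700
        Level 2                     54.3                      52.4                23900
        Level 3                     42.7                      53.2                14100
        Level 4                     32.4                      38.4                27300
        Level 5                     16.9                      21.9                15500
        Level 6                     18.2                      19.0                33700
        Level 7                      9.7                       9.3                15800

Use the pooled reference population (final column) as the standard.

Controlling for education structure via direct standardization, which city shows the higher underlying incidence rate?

Ashford

Standard total = 143000; weights = 0.0888, 0.1671, 0.0986, 0.1909, 0.1084, 0.2357, 0.1105.
Linden: 0.0888×48.1 + 0.1671×54.3 + 0.0986×42.7 + 0.1909×32.4 + 0.1084×16.9 + 0.2357×18.2 + 0.1105×9.7 = 30.9355 per 100000.
Ashford: 0.0888×75.9 + 0.1671×52.4 + 0.0986×53.2 + 0.1909×38.4 + 0.1084×21.9 + 0.2357×19.0 + 0.1105×9.3 = 35.9540 per 100000.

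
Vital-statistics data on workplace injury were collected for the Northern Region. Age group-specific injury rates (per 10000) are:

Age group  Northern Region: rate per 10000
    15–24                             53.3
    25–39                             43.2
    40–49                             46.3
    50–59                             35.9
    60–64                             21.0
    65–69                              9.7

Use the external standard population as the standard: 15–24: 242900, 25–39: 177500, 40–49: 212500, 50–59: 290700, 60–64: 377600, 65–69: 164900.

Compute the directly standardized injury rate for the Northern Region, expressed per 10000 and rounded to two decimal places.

34.39

Standard total = 1466100; weights = 0.1657, 0.1211, 0.1449, 0.1983, 0.2576, 0.1125.
Standardized rate: 0.1657×53.3 + 0.1211×43.2 + 0.1449×46.3 + 0.1983×35.9 + 0.2576×21.0 + 0.1125×9.7 = 34.3896 per 10000.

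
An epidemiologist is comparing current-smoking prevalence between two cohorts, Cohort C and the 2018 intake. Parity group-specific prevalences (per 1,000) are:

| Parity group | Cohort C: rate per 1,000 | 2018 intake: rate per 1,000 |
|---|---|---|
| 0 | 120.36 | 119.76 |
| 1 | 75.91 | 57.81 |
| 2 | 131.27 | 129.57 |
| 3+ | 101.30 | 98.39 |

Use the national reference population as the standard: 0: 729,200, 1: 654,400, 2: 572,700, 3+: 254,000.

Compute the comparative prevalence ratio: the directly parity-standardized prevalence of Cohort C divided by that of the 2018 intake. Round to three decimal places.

1.062

Standard total = 2,210,300; weights = 0.3299, 0.2961, 0.2591, 0.1149.
Cohort C: 0.3299×120.36 + 0.2961×75.91 + 0.2591×131.27 + 0.1149×101.30 = 107.8363 per 1,000.
The 2018 intake: 0.3299×119.76 + 0.2961×57.81 + 0.2591×129.57 + 0.1149×98.39 = 101.5046 per 1,000.
Ratio = 107.8363 ÷ 101.5046 = 1.06238.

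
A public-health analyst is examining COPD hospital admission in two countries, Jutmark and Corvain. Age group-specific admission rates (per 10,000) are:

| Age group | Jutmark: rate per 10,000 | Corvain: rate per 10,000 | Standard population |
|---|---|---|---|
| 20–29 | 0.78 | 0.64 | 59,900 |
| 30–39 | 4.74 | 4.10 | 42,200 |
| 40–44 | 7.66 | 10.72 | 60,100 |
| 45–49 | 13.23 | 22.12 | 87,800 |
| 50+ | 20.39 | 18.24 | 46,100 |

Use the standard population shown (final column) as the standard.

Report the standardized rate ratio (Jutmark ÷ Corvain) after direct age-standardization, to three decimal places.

Standard total = 296,100; weights = 0.2023, 0.1425, 0.2030, 0.2965, 0.1557.
Jutmark: 0.2023×0.78 + 0.1425×4.74 + 0.2030×7.66 + 0.2965×13.23 + 0.1557×20.39 = 9.4856 per 10,000.
Corvain: 0.2023×0.64 + 0.1425×4.10 + 0.2030×10.72 + 0.2965×22.12 + 0.1557×18.24 = 12.2885 per 10,000.
Ratio = 9.4856 ÷ 12.2885 = 0.77191.

0.772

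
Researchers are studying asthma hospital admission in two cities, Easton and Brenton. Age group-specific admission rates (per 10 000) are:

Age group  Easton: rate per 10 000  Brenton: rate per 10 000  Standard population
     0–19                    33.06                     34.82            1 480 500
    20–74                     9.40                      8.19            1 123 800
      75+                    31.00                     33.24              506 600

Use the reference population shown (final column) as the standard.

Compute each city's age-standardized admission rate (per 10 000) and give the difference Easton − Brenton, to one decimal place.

Standard total = 3 110 900; weights = 0.4759, 0.3612, 0.1628.
Easton: 0.4759×33.06 + 0.3612×9.40 + 0.1628×31.00 = 24.1775 per 10 000.
Brenton: 0.4759×34.82 + 0.3612×8.19 + 0.1628×33.24 = 24.9427 per 10 000.
Difference = 24.1775 − 24.9427 = -0.7653.

-0.8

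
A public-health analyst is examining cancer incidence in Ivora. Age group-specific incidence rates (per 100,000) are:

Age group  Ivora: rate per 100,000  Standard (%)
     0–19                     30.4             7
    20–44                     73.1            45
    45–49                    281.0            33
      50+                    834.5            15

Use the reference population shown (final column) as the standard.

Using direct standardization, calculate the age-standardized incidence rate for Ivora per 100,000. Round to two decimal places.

Standard weights: 0.07, 0.45, 0.33, 0.15.
Standardized rate: 0.0700×30.4 + 0.4500×73.1 + 0.3300×281.0 + 0.1500×834.5 = 252.9280 per 100,000.

252.93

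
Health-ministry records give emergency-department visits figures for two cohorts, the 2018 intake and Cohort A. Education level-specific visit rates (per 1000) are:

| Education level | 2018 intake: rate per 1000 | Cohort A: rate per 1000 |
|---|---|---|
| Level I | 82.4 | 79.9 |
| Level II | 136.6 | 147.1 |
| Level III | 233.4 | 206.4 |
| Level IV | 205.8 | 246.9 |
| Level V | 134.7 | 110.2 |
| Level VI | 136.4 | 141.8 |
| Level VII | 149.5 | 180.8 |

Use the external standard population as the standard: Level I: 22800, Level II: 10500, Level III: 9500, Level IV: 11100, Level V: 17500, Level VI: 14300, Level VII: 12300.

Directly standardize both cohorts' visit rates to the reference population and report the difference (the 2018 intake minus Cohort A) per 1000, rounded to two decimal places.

Standard total = 98000; weights = 0.2327, 0.1071, 0.0969, 0.1133, 0.1786, 0.1459, 0.1255.
The 2018 intake: 0.2327×82.4 + 0.1071×136.6 + 0.0969×233.4 + 0.1133×205.8 + 0.1786×134.7 + 0.1459×136.4 + 0.1255×149.5 = 142.4624 per 1000.
Cohort A: 0.2327×79.9 + 0.1071×147.1 + 0.0969×206.4 + 0.1133×246.9 + 0.1786×110.2 + 0.1459×141.8 + 0.1255×180.8 = 145.3851 per 1000.
Difference = 142.4624 − 145.3851 = -2.9227.

-2.92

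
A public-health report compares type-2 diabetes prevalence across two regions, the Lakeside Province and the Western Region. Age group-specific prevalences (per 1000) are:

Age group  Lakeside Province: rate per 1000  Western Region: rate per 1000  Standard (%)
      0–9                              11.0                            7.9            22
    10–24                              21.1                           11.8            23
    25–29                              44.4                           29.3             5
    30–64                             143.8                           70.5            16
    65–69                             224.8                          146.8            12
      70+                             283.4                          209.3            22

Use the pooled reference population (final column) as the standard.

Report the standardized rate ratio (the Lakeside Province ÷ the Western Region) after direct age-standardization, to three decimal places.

1.507

Standard weights: 0.22, 0.23, 0.05, 0.16, 0.12, 0.22.
The Lakeside Province: 0.2200×11.0 + 0.2300×21.1 + 0.0500×44.4 + 0.1600×143.8 + 0.1200×224.8 + 0.2200×283.4 = 121.8250 per 1000.
The Western Region: 0.2200×7.9 + 0.2300×11.8 + 0.0500×29.3 + 0.1600×70.5 + 0.1200×146.8 + 0.2200×209.3 = 80.8590 per 1000.
Ratio = 121.8250 ÷ 80.8590 = 1.50664.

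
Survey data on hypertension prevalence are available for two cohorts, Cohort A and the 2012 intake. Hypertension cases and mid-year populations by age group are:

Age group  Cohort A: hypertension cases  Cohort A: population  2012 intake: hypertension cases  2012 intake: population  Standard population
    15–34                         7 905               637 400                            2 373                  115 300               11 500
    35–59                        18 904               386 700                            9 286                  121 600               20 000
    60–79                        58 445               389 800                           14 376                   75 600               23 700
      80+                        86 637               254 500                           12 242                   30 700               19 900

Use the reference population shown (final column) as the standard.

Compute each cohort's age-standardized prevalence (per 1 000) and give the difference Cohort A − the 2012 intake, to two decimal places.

-36.72

Age-specific rates per 1 000 for Cohort A: 12.402, 48.885, 149.936, 340.420.
For the 2012 intake: 20.581, 76.365, 190.159, 398.762.
Standard total = 75 100; weights = 0.1531, 0.2663, 0.3156, 0.2650.
Cohort A: 0.1531×12.402 + 0.2663×48.885 + 0.3156×149.936 + 0.2650×340.420 = 152.4391 per 1 000.
The 2012 intake: 0.1531×20.581 + 0.2663×76.365 + 0.3156×190.159 + 0.2650×398.762 = 189.1627 per 1 000.
Difference = 152.4391 − 189.1627 = -36.7235.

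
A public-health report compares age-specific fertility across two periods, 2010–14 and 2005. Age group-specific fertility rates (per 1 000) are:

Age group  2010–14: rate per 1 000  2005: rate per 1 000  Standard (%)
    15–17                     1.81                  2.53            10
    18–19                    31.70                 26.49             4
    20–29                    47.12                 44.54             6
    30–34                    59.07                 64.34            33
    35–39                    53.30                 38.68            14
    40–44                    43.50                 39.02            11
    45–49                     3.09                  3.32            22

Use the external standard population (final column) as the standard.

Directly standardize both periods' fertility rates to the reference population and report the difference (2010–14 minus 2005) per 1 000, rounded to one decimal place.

Standard weights: 0.10, 0.04, 0.06, 0.33, 0.14, 0.11, 0.22.
2010–14: 0.1000×1.81 + 0.0400×31.70 + 0.0600×47.12 + 0.3300×59.07 + 0.1400×53.30 + 0.1100×43.50 + 0.2200×3.09 = 36.6961 per 1 000.
2005: 0.1000×2.53 + 0.0400×26.49 + 0.0600×44.54 + 0.3300×64.34 + 0.1400×38.68 + 0.1100×39.02 + 0.2200×3.32 = 35.6550 per 1 000.
Difference = 36.6961 − 35.6550 = 1.0411.

1.0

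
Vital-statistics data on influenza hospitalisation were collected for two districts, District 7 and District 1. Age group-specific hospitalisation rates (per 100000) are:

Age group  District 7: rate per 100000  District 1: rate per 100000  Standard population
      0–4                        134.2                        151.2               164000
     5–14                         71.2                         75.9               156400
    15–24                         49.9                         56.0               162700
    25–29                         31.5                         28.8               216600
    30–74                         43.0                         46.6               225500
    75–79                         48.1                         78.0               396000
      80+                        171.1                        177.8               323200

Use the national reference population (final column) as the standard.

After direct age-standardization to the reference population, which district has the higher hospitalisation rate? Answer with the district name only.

Standard total = 1644400; weights = 0.0997, 0.0951, 0.0989, 0.1317, 0.1371, 0.2408, 0.1965.
District 7: 0.0997×134.2 + 0.0951×71.2 + 0.0989×49.9 + 0.1317×31.5 + 0.1371×43.0 + 0.2408×48.1 + 0.1965×171.1 = 80.3513 per 100000.
District 1: 0.0997×151.2 + 0.0951×75.9 + 0.0989×56.0 + 0.1317×28.8 + 0.1371×46.6 + 0.2408×78.0 + 0.1965×177.8 = 91.7527 per 100000.

District 1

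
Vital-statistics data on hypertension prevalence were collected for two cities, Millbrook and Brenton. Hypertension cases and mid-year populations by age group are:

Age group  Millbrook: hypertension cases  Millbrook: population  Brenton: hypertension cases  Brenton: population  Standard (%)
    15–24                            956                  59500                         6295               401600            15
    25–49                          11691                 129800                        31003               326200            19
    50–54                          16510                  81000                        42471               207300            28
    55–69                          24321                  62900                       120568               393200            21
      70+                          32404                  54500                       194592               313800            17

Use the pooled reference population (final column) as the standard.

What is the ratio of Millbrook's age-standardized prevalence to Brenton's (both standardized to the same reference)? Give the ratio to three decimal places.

1.046

Age-specific rates per 1000 for Millbrook: 16.067, 90.069, 203.827, 386.661, 594.569.
For Brenton: 15.675, 95.043, 204.877, 306.633, 620.115.
Standard weights: 0.15, 0.19, 0.28, 0.21, 0.17.
Millbrook: 0.1500×16.067 + 0.1900×90.069 + 0.2800×203.827 + 0.2100×386.661 + 0.1700×594.569 = 258.8704 per 1000.
Brenton: 0.1500×15.675 + 0.1900×95.043 + 0.2800×204.877 + 0.2100×306.633 + 0.1700×620.115 = 247.5873 per 1000.
Ratio = 258.8704 ÷ 247.5873 = 1.04557.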